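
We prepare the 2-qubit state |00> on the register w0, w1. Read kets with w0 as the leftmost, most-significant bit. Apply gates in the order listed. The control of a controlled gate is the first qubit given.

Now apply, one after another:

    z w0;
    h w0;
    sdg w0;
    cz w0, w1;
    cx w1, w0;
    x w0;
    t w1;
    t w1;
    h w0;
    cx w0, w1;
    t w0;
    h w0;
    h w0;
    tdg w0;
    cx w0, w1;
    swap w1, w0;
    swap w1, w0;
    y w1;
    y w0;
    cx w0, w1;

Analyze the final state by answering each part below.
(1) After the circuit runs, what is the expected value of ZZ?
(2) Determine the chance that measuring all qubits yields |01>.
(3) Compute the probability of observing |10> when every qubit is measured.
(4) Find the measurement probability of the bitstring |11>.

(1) The expectation value of ZZ is -1. Key observation: the block from step 10 through step 15 cancels to the identity and can be dropped.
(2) A full measurement returns |01> with probability 1/2.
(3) Outcome |10> occurs with probability 1/2.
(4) A full measurement returns |11> with probability 0.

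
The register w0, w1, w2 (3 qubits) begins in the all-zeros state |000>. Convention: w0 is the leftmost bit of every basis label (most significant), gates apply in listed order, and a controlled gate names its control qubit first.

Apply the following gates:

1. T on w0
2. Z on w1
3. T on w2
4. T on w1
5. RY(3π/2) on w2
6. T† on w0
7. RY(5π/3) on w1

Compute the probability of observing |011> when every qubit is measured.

The probability of measuring |011> is 1/8.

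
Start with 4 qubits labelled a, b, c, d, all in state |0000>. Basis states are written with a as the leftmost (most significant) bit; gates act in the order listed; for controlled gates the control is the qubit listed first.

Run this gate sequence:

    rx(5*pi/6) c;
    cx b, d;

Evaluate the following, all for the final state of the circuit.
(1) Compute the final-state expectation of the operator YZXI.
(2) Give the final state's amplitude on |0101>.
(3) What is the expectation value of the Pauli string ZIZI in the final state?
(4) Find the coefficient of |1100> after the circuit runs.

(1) The observable YZXI averages to 0.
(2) |0101> carries amplitude 0 in the final state.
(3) In the final state, ZIZI has expectation -sqrt(3)/2.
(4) |1100> carries amplitude 0 in the final state.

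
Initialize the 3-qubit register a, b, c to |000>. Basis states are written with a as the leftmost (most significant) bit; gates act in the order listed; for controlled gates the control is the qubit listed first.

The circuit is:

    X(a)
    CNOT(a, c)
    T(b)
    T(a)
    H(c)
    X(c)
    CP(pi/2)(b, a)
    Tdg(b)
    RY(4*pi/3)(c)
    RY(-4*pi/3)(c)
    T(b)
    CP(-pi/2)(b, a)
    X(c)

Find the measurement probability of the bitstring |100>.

Outcome |100> occurs with probability 1/2. Key observation: the block from step 6 through step 13 cancels to the identity and can be dropped.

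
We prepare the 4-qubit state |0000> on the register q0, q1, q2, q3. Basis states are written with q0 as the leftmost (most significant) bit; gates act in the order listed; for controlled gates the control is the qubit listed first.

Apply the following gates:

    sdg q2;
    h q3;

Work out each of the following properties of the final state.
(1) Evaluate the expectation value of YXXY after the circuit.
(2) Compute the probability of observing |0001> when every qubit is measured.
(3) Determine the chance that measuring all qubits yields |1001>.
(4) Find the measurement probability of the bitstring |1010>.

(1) In the final state, YXXY has expectation 0.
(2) Outcome |0001> occurs with probability 1/2.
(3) Outcome |1001> occurs with probability 0.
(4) Outcome |1010> occurs with probability 0.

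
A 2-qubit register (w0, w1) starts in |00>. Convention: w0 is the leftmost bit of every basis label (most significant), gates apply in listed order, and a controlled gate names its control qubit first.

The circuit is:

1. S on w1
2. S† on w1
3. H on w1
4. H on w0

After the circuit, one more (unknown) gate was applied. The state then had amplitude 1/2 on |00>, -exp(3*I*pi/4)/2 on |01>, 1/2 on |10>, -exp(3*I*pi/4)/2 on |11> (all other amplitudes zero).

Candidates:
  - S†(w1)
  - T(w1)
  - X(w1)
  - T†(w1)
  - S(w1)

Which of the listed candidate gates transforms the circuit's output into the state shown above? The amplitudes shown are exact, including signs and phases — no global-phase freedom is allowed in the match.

The applied gate was T†(w1). Key observation: gates 1-2 undo each other exactly, leaving only the rest of the circuit to track.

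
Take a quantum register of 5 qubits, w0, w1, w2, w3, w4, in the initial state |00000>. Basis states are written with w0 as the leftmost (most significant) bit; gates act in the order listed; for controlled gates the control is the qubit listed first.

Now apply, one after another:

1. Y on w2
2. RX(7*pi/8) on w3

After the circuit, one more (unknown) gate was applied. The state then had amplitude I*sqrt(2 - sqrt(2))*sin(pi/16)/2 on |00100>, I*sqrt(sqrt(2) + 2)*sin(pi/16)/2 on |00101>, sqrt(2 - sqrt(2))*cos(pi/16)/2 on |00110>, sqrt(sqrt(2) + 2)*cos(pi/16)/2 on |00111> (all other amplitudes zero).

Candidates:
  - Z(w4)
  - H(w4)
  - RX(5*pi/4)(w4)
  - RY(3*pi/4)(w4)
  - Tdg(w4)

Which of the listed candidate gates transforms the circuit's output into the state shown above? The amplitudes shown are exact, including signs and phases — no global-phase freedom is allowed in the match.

The applied gate was RY(3*pi/4)(w4).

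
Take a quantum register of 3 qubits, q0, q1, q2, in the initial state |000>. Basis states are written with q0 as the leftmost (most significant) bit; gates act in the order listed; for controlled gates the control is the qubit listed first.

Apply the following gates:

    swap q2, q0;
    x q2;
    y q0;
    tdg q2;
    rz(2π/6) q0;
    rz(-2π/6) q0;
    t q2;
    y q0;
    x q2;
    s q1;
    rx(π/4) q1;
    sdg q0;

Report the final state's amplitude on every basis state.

The resulting statevector has amplitude sqrt(sqrt(2) + 2)/2 on |000>, -I*sqrt(2 - sqrt(2))/2 on |010>, and 0 on every other basis state. Key observation: steps 2-9 multiply out to the identity, so the circuit reduces to the remaining gates.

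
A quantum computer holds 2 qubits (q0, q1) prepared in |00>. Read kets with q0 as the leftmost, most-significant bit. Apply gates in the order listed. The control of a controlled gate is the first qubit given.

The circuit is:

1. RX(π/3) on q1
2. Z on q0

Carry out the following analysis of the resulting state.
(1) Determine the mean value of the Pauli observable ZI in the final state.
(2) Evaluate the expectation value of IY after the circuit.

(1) In the final state, ZI has expectation 1.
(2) In the final state, IY has expectation -sqrt(3)/2.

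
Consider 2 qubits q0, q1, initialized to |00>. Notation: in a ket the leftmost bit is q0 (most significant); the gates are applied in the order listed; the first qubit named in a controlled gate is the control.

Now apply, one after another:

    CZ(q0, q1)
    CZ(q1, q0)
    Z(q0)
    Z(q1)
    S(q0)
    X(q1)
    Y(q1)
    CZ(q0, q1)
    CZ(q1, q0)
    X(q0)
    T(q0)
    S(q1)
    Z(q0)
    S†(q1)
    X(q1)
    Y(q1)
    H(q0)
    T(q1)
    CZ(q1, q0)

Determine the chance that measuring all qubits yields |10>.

Outcome |10> occurs with probability 1/2.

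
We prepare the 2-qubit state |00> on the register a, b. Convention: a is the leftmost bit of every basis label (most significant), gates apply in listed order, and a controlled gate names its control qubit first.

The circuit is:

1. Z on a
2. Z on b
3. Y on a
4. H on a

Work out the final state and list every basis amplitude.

After the circuit, the state carries amplitude sqrt(2)*I/2 on |00>, 0 on |01>, -sqrt(2)*I/2 on |10>, 0 on |11>.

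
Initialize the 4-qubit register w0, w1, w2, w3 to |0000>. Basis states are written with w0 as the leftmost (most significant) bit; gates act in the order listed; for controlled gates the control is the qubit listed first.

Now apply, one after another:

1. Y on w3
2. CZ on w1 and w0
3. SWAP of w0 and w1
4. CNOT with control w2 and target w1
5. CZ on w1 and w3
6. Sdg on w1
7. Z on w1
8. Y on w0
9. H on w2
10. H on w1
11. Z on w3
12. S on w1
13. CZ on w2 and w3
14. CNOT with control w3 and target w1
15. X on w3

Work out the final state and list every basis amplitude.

After the circuit, the state carries amplitude I/2 on |1000>, -I/2 on |1010>, 1/2 on |1100>, -1/2 on |1110>, and 0 on every other basis state.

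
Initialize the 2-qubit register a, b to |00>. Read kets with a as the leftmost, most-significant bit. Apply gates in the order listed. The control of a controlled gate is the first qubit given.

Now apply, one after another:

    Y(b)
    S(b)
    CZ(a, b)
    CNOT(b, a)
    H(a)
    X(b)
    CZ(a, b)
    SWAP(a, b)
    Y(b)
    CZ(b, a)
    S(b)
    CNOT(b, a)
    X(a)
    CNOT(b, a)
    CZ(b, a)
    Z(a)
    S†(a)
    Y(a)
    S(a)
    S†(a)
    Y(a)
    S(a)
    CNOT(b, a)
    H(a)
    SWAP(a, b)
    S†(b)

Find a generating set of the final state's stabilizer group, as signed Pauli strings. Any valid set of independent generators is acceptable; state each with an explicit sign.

One valid set of independent stabilizer generators is -YZ, +ZY (any independent generating set of the same group is equally correct). Key observation: the block from step 17 through step 22 cancels to the identity and can be dropped.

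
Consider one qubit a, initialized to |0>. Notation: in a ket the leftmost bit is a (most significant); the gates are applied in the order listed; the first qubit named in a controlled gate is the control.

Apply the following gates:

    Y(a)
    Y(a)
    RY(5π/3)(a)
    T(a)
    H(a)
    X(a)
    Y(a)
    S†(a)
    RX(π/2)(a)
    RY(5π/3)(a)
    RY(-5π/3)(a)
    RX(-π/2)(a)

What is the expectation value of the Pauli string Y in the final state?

The expectation value of Y is 1/2. Key observation: gates 9-12 undo each other exactly, leaving only the rest of the circuit to track.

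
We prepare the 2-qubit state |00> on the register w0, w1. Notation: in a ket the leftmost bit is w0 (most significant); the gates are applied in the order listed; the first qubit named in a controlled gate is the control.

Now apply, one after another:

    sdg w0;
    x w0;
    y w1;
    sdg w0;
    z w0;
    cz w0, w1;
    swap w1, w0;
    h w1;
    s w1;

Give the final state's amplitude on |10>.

The final state's coefficient on |10> equals sqrt(2)/2.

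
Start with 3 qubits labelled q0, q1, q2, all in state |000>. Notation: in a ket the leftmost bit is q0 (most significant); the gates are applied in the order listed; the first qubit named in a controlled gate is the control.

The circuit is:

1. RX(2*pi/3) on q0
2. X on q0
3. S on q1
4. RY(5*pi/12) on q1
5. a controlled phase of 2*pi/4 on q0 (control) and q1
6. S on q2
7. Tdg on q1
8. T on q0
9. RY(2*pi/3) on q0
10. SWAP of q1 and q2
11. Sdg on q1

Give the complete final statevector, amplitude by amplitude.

The resulting statevector has amplitude -I*sqrt(3*sqrt(2) + 6)/16 - 3*I*sqrt(2 - sqrt(2))/16 - sqrt(3*sqrt(2) + 6)*exp(I*pi/4)/16 - 3*sqrt(2 - sqrt(2))*exp(I*pi/4)/16 on |000>, -3*I*sqrt(sqrt(2) + 2)/16 - 3*sqrt(sqrt(2) + 2)*exp(I*pi/4)/16 + sqrt(6 - 3*sqrt(2))*exp(I*pi/4)/16 + I*sqrt(6 - 3*sqrt(2))/16 on |001>, 0 on |010>, 0 on |011>, -3*I*sqrt(sqrt(2) + 2)/16 - 3*I*sqrt(6 - 3*sqrt(2))/16 + sqrt(6 - 3*sqrt(2))*exp(I*pi/4)/16 + sqrt(sqrt(2) + 2)*exp(I*pi/4)/16 on |100>, -3*sqrt(3*sqrt(2) + 6)*exp(I*pi/4)/16 - I*sqrt(2 - sqrt(2))/16 + 3*sqrt(2 - sqrt(2))*exp(I*pi/4)/16 + I*sqrt(3*sqrt(2) + 6)/16 on |101>, 0 on |110>, 0 on |111>.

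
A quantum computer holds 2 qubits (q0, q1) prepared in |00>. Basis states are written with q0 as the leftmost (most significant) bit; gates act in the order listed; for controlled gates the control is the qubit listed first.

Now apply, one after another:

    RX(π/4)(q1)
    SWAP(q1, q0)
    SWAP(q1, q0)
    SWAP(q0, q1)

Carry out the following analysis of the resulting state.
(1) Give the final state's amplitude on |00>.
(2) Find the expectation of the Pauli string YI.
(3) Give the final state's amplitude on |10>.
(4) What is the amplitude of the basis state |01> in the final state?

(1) The final state's coefficient on |00> equals sqrt(sqrt(2) + 2)/2. Key observation: the block from step 2 through step 3 cancels to the identity and can be dropped.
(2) The expectation value of YI is -sqrt(2)/2.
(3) The amplitude on |10> is -I*sqrt(2 - sqrt(2))/2.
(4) The final state's coefficient on |01> equals 0.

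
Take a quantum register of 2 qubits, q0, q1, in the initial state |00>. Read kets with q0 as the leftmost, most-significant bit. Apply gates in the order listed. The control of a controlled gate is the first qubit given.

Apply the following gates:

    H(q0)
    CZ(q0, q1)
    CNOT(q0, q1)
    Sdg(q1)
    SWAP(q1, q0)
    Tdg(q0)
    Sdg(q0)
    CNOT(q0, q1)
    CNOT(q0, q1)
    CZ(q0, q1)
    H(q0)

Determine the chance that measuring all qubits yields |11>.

A full measurement returns |11> with probability 1/4.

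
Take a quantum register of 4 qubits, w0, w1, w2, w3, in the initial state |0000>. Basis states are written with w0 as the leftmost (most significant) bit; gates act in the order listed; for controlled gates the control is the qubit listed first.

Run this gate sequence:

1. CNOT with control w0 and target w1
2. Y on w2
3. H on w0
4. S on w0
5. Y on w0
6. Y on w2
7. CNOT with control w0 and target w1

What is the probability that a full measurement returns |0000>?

A full measurement returns |0000> with probability 1/2.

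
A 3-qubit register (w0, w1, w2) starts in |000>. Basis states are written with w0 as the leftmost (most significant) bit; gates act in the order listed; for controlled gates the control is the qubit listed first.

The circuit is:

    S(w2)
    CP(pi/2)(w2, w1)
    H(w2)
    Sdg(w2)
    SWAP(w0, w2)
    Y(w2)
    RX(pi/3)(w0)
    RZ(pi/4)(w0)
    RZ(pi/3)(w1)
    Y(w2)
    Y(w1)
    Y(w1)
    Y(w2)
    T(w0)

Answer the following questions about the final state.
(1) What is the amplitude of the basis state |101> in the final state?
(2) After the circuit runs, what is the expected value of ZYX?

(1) |101> carries amplitude (sqrt(2) + sqrt(6))*exp(5*I*pi/24)/4 in the final state. Key observation: the block from step 10 through step 13 cancels to the identity and can be dropped.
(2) In the final state, ZYX has expectation 0.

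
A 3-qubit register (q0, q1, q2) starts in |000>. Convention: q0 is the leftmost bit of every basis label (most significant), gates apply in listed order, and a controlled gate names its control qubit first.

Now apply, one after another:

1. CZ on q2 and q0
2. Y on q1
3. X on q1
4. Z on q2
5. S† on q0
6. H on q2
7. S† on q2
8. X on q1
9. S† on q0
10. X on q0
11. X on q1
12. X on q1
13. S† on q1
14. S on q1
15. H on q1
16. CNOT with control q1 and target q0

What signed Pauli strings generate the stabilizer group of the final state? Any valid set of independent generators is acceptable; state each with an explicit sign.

The final state is stabilized by the group generated by -XXI, -IIY, -ZZI; other independent generating sets are equally valid.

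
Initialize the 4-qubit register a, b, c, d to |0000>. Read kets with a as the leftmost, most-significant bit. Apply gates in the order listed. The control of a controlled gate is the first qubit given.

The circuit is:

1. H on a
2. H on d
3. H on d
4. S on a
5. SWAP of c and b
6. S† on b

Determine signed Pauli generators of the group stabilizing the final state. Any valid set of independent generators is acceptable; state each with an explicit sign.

The stabilizer group can be generated by +YIII, +IZII, +IIZI, +IIIZ, among other valid generating sets. Key observation: the block from step 2 through step 3 cancels to the identity and can be dropped.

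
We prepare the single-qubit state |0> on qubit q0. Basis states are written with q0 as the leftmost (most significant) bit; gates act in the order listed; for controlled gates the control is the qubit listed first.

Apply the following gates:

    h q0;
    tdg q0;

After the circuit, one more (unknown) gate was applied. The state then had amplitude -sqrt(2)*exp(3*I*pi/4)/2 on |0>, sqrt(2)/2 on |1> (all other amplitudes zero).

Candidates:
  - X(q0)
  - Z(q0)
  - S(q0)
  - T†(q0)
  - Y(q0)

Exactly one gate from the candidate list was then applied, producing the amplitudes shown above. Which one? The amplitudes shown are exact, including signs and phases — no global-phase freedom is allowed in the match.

The applied gate was X(q0).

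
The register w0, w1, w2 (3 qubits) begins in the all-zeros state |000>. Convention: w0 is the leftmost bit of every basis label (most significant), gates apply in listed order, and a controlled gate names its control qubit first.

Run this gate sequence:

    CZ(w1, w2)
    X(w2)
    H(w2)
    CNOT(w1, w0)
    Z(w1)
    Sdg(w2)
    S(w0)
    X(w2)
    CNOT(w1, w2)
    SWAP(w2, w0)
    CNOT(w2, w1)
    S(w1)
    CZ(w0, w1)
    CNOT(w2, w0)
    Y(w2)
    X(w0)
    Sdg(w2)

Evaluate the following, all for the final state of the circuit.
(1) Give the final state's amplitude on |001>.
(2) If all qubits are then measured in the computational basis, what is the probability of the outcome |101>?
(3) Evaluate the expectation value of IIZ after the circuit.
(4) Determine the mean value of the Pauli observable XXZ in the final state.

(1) The amplitude on |001> is sqrt(2)/2.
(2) A full measurement returns |101> with probability 1/2.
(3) The expectation value of IIZ is -1.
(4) The expectation value of XXZ is 0.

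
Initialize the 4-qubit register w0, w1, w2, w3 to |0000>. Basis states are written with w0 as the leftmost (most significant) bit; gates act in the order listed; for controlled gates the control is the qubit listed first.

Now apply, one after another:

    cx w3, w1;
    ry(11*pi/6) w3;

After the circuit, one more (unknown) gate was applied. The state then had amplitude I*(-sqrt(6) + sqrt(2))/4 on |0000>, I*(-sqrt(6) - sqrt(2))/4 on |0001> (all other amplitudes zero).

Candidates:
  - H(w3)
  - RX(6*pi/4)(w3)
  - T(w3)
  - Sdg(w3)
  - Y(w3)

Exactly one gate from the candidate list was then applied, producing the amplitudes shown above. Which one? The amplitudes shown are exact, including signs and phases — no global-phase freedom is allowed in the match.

The unique candidate consistent with the amplitudes is Y(w3).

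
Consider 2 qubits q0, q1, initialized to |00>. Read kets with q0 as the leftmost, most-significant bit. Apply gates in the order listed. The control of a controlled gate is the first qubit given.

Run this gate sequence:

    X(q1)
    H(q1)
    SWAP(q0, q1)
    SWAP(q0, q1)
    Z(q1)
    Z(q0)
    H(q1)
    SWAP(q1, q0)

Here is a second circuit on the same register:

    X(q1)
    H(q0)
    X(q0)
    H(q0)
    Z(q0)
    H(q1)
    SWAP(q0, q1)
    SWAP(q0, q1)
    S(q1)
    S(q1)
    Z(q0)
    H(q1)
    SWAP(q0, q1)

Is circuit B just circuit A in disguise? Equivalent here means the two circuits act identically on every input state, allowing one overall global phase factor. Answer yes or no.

Yes, they are equivalent — the unitaries differ by at most a global phase.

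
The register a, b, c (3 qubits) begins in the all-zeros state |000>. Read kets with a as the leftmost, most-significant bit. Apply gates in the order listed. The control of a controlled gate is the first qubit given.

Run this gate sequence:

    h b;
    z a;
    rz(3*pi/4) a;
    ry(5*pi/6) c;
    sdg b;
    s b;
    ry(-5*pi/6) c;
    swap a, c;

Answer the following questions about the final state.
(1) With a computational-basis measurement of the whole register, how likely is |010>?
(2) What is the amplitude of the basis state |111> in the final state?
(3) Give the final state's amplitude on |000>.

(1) Outcome |010> occurs with probability 1/2. Key observation: gates 4-7 undo each other exactly, leaving only the rest of the circuit to track.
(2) The final state's coefficient on |111> equals 0.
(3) The final state's coefficient on |000> equals -sqrt(2)*exp(5*I*pi/8)/2.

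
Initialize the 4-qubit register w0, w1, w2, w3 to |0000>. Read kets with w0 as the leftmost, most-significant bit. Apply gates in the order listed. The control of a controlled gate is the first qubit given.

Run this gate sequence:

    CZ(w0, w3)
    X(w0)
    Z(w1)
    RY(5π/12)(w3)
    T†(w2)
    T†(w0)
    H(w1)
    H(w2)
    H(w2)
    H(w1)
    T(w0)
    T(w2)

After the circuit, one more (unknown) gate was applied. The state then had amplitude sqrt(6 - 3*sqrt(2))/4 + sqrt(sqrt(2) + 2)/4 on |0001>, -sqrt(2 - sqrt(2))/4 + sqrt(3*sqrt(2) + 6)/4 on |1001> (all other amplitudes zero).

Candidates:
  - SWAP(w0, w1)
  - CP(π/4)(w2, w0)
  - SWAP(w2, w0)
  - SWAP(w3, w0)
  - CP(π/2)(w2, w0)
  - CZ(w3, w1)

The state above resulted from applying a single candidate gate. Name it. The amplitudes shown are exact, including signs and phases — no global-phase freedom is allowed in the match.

It was SWAP(w3, w0) that produced the state shown. Key observation: steps 5-12 multiply out to the identity, so the circuit reduces to the remaining gates.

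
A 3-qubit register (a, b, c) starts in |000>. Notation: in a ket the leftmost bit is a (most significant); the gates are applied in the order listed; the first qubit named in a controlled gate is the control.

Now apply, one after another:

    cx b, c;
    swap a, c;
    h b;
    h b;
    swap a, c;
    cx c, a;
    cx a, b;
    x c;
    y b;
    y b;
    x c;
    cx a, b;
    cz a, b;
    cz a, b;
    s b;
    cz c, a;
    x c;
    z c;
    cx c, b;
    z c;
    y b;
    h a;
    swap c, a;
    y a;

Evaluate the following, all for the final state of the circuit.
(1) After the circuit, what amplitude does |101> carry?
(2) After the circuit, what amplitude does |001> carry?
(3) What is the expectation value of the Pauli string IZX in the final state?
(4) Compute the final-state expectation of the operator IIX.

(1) The amplitude on |101> is 0.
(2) The amplitude on |001> is -sqrt(2)/2.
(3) The observable IZX averages to 1.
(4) The observable IIX averages to 1.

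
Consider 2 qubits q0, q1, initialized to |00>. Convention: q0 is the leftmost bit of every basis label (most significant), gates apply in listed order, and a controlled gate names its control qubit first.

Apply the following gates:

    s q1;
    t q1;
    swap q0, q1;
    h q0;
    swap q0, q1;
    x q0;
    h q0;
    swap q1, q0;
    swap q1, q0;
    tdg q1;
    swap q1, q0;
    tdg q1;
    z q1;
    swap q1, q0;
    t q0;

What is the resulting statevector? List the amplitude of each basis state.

After the circuit, the state carries amplitude 1/2 on |00>, -exp(3*I*pi/4)/2 on |01>, 1/2 on |10>, -exp(3*I*pi/4)/2 on |11>.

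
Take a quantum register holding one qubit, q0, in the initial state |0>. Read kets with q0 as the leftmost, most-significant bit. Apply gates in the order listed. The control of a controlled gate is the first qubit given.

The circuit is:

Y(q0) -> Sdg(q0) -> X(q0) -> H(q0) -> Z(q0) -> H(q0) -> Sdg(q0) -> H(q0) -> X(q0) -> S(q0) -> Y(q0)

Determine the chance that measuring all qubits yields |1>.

Outcome |1> occurs with probability 1/2.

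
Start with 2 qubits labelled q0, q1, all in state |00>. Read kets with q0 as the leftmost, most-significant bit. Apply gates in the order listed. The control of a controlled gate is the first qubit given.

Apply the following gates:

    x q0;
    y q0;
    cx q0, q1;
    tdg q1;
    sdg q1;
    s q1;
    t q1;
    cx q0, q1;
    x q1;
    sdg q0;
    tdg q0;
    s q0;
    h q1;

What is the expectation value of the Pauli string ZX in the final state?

The observable ZX averages to -1. Key observation: gates 3-8 undo each other exactly, leaving only the rest of the circuit to track.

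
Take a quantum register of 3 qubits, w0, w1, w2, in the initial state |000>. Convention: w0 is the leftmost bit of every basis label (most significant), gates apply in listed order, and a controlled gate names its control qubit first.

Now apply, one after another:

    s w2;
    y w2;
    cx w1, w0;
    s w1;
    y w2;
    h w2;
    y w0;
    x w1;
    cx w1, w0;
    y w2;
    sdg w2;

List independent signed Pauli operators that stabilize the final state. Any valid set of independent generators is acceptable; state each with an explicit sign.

The stabilizer group can be generated by +IIY, +ZII, -IZI, among other valid generating sets.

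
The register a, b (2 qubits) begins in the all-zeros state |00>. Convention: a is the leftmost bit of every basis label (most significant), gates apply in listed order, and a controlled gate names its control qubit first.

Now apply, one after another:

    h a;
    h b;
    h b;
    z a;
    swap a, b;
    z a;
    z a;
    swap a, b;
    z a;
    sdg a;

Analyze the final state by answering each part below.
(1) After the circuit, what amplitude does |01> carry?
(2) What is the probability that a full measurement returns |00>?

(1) |01> carries amplitude 0 in the final state. Key observation: gates 4-9 undo each other exactly, leaving only the rest of the circuit to track.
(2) Outcome |00> occurs with probability 1/2.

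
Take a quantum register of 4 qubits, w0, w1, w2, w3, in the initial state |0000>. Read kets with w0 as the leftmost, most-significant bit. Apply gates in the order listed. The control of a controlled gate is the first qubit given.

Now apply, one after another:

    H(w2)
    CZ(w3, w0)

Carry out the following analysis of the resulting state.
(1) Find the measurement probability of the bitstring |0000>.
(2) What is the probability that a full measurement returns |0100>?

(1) Outcome |0000> occurs with probability 1/2.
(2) Outcome |0100> occurs with probability 0.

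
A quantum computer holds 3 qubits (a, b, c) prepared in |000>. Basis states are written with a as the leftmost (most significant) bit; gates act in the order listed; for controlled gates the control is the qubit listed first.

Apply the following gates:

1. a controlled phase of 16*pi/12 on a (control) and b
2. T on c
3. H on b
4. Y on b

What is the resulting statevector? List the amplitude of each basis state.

After the circuit, the state carries amplitude -sqrt(2)*I/2 on |000>, sqrt(2)*I/2 on |010>, and 0 on every other basis state.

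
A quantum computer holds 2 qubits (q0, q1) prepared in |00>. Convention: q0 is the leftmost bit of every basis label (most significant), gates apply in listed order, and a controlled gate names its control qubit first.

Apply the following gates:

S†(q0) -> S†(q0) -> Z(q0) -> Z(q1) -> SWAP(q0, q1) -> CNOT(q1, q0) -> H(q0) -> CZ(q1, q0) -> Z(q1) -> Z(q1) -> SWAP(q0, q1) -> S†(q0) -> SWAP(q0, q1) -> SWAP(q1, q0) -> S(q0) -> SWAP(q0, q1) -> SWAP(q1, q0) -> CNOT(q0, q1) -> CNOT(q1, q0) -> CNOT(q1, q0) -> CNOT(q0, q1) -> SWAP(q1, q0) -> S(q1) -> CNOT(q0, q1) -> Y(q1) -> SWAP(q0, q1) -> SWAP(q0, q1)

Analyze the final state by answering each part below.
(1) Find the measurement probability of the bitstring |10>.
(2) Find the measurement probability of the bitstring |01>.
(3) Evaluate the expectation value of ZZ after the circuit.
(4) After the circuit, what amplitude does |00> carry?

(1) Outcome |10> occurs with probability 1/2. Key observation: the block from step 17 through step 22 cancels to the identity and can be dropped.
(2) A full measurement returns |01> with probability 1/2.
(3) The expectation value of ZZ is -1.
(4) |00> carries amplitude 0 in the final state.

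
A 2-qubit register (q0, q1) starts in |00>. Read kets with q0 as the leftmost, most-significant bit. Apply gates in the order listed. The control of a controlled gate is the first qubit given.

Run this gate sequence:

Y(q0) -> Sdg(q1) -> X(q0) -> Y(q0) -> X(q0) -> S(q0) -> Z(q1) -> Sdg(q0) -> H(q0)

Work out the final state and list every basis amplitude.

The resulting statevector has amplitude -sqrt(2)/2 on |00>, 0 on |01>, -sqrt(2)/2 on |10>, 0 on |11>.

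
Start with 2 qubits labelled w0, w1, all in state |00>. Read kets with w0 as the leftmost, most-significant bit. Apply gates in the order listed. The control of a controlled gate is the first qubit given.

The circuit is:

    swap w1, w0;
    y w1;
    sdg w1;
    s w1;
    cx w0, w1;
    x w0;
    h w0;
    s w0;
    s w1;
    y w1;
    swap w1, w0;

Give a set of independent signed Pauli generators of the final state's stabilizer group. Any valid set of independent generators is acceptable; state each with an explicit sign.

The stabilizer group can be generated by -IY, +ZI, among other valid generating sets.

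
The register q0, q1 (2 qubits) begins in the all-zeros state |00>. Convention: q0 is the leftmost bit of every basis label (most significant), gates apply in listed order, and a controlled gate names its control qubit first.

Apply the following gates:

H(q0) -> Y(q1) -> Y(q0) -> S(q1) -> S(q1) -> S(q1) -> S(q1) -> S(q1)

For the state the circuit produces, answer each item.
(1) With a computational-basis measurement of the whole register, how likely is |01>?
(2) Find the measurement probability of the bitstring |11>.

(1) The probability of measuring |01> is 1/2. Key observation: the block from step 4 through step 7 cancels to the identity and can be dropped.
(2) A full measurement returns |11> with probability 1/2.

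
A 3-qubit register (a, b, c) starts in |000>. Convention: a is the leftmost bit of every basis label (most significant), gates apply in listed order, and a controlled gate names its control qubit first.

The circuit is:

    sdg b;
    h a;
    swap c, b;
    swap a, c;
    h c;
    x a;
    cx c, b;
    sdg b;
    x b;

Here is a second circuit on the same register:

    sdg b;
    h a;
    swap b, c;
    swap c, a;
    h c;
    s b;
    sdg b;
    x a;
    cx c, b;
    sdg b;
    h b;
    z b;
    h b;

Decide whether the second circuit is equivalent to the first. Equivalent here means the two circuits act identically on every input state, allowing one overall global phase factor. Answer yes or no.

Yes: on every input state the two circuits agree up to one overall phase factor.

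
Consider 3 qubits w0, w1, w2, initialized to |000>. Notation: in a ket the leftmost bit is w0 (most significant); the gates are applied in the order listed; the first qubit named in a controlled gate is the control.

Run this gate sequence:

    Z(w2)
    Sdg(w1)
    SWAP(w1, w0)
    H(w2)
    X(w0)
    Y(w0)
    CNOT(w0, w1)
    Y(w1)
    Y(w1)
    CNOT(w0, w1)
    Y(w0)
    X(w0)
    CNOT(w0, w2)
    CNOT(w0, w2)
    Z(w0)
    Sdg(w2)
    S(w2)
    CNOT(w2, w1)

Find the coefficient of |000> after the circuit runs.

The final state's coefficient on |000> equals sqrt(2)/2. Key observation: gates 5-12 undo each other exactly, leaving only the rest of the circuit to track.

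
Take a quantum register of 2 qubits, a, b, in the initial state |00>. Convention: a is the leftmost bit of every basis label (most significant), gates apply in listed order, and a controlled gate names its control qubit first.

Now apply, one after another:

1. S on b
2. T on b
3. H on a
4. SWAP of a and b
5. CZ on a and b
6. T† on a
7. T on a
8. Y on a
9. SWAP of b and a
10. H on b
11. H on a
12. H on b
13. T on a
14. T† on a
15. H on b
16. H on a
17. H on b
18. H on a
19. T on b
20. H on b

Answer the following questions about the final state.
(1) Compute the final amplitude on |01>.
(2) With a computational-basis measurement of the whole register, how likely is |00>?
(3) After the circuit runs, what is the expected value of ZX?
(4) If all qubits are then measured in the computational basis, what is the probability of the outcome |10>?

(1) The amplitude on |01> is -sqrt(2)*exp(3*I*pi/4)/2. Key observation: the block from step 10 through step 17 cancels to the identity and can be dropped.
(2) Outcome |00> occurs with probability 1/2.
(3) In the final state, ZX has expectation -1.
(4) A full measurement returns |10> with probability 0.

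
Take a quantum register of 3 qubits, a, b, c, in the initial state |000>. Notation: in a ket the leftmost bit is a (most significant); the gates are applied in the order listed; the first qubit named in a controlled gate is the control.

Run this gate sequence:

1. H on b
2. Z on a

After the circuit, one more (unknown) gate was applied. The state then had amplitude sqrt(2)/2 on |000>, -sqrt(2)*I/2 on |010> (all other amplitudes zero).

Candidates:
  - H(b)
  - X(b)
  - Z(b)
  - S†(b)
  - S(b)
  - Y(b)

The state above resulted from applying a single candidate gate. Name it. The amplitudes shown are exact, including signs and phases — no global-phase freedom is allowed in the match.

It was S†(b) that produced the state shown.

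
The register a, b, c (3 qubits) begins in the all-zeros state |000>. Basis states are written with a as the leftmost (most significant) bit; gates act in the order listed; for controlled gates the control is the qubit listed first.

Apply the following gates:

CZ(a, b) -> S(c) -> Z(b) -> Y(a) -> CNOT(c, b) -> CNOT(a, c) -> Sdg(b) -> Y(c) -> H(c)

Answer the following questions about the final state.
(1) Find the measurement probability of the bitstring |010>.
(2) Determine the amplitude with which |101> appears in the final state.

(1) Outcome |010> occurs with probability 0.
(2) The amplitude on |101> is sqrt(2)/2.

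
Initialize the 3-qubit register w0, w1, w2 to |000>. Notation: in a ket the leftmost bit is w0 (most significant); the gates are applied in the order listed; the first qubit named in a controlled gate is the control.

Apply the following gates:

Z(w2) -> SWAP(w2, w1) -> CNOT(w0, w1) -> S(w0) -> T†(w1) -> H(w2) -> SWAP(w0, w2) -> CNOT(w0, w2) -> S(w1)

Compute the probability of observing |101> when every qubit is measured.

A full measurement returns |101> with probability 1/2.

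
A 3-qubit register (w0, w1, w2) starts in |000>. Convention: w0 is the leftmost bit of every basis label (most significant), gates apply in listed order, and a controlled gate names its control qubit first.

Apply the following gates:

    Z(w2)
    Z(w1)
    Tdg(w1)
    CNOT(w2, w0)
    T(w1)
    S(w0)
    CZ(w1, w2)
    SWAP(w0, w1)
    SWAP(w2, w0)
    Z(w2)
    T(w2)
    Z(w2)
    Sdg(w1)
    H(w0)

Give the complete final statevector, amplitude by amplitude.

The resulting statevector has amplitude sqrt(2)/2 on |000>, sqrt(2)/2 on |100>, and 0 on every other basis state.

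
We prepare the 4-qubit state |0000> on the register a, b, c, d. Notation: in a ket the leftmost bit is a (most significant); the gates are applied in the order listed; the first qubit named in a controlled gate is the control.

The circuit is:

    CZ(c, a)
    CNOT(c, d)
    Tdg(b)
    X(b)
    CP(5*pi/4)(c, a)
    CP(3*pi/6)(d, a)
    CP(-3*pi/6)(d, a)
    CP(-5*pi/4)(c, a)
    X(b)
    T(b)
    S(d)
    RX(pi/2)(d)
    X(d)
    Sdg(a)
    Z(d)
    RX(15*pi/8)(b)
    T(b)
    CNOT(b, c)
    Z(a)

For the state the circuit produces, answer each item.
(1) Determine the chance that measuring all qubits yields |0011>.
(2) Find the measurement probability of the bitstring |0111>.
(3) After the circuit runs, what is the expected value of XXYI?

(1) A full measurement returns |0011> with probability 0. Key observation: the block from step 3 through step 10 cancels to the identity and can be dropped.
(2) The probability of measuring |0111> is sin(pi/16)**2/2.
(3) The observable XXYI averages to 0.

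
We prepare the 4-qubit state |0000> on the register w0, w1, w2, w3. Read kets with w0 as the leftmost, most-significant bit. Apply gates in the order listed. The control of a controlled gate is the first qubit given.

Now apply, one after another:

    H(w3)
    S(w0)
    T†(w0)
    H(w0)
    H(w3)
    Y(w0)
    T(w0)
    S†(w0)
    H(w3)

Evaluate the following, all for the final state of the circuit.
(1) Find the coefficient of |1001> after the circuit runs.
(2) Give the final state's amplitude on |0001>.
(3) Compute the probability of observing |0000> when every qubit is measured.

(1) |1001> carries amplitude exp(I*pi/4)/2 in the final state.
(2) The amplitude on |0001> is -I/2.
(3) The probability of measuring |0000> is 1/4.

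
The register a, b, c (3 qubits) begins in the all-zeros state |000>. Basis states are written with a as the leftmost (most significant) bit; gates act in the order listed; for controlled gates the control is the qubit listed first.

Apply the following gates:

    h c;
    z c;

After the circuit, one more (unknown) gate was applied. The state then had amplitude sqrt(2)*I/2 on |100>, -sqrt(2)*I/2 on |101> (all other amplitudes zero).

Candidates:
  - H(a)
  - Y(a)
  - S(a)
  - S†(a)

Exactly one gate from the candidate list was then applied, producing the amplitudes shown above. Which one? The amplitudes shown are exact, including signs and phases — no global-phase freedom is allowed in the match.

The unique candidate consistent with the amplitudes is Y(a).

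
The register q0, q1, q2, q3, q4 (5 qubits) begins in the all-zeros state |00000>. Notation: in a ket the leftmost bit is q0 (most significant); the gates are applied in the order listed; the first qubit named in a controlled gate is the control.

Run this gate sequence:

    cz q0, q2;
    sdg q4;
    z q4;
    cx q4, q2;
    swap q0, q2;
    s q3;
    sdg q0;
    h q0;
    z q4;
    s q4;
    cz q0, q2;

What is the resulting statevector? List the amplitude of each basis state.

The final amplitudes are sqrt(2)/2 on |00000>, sqrt(2)/2 on |10000>, and 0 on every other basis state.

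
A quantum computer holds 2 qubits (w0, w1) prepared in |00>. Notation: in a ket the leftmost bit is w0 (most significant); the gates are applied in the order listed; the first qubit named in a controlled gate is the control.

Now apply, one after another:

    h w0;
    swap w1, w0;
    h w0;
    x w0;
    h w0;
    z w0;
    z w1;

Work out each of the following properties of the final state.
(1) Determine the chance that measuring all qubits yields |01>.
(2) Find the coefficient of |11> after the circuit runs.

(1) The probability of measuring |01> is 1/2.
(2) The final state's coefficient on |11> equals 0.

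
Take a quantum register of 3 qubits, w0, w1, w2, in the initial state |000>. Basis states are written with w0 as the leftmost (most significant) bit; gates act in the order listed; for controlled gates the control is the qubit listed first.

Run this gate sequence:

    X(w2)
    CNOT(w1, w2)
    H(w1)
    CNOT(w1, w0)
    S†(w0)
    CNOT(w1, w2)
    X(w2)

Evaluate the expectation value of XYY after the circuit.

The expectation value of XYY is 0.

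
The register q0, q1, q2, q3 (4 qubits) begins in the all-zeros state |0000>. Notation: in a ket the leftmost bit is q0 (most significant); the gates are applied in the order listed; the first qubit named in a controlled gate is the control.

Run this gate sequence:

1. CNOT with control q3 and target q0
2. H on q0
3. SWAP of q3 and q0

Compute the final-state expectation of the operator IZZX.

In the final state, IZZX has expectation 1.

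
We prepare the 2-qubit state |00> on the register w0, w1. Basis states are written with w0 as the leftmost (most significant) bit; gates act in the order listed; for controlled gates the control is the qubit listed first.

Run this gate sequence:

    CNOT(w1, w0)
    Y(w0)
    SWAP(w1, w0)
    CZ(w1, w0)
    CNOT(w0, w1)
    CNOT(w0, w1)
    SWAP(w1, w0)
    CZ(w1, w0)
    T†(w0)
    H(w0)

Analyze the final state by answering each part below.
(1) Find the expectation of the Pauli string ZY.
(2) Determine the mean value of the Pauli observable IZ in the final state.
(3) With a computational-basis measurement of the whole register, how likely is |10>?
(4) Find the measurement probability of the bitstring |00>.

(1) The observable ZY averages to 0. Key observation: the block from step 5 through step 6 cancels to the identity and can be dropped.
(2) The expectation value of IZ is 1.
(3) A full measurement returns |10> with probability 1/2.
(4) The probability of measuring |00> is 1/2.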